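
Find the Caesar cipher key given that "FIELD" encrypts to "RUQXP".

Step 1: Compare first letters: F (position 5) -> R (position 17).
Step 2: Shift = (17 - 5) mod 26 = 12.
The shift value is 12.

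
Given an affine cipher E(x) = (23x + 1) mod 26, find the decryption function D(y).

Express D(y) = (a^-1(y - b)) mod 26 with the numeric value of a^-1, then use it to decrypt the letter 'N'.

Step 1: Find a^-1, the modular inverse of 23 mod 26.
Step 2: We need 23 * a^-1 = 1 (mod 26).
Step 3: 23 * 17 = 391 = 15 * 26 + 1, so a^-1 = 17.
Step 4: D(y) = 17(y - 1) mod 26.
Step 5: Apply to 'N' (y = 13): D(13) = 17 * (13 - 1) mod 26 = 17 * 12 mod 26 = 22 -> 'W'.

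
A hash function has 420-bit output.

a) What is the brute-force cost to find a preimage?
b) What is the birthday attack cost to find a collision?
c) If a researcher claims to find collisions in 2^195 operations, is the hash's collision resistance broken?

Step 1: Preimage resistance requires brute-force of 2^420 operations.
Step 2: Collision resistance (birthday bound) = 2^(420/2) = 2^210.
Step 3: The claimed attack costs 2^195 operations.
Step 4: Since 2^195 < 2^210, the claimed attack beats the generic birthday bound, so collision resistance is broken.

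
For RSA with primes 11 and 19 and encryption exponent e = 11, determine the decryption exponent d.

Step 1: n = 11 * 19 = 209.
Step 2: phi(n) = 10 * 18 = 180.
Step 3: Find d such that 11 * d = 1 (mod 180).
Step 4: d = 11^(-1) mod 180 = 131.
Verification: 11 * 131 = 1441 = 8 * 180 + 1.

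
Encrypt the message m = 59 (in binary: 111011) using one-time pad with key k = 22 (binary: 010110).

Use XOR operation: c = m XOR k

Step 1: Write out the XOR operation bit by bit:
  Message: 111011
  Key:     010110
  XOR:     101101
Step 2: Convert to decimal: 101101 = 45.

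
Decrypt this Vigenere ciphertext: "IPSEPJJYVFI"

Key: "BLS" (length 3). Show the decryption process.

Step 1: Key 'BLS' has length 3. Extended key: BLSBLSBLSBL
Step 2: Decrypt each position:
  I(8) - B(1) = 7 = H
  P(15) - L(11) = 4 = E
  S(18) - S(18) = 0 = A
  E(4) - B(1) = 3 = D
  P(15) - L(11) = 4 = E
  J(9) - S(18) = 17 = R
  J(9) - B(1) = 8 = I
  Y(24) - L(11) = 13 = N
  V(21) - S(18) = 3 = D
  F(5) - B(1) = 4 = E
  I(8) - L(11) = 23 = X
Plaintext: HEADERINDEX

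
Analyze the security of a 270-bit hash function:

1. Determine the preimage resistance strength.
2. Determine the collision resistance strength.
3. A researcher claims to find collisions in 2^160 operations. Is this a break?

Step 1: Preimage resistance requires brute-force of 2^270 operations.
Step 2: Collision resistance (birthday bound) = 2^(270/2) = 2^135.
Step 3: The claimed attack costs 2^160 operations.
Step 4: Since 2^160 >= 2^135, the claimed attack is no faster than the generic birthday attack, so this does not break collision resistance.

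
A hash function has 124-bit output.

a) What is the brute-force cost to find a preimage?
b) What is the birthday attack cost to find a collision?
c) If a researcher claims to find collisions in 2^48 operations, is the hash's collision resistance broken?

Step 1: Preimage resistance requires brute-force of 2^124 operations.
Step 2: Collision resistance (birthday bound) = 2^(124/2) = 2^62.
Step 3: The claimed attack costs 2^48 operations.
Step 4: Since 2^48 < 2^62, the claimed attack beats the generic birthday bound, so collision resistance is broken.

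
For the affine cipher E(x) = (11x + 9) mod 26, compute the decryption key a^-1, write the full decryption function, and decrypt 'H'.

Step 1: Find a^-1, the modular inverse of 11 mod 26.
Step 2: We need 11 * a^-1 = 1 (mod 26).
Step 3: 11 * 19 = 209 = 8 * 26 + 1, so a^-1 = 19.
Step 4: D(y) = 19(y - 9) mod 26.
Step 5: Apply to 'H' (y = 7): D(7) = 19 * (7 - 9) mod 26 = 19 * -2 mod 26 = 14 -> 'O'.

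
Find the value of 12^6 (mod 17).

Step 1: Compute 12^6 mod 17 step by step, reducing modulo 17 at each step.
  12^1 mod 17 = 12
  12^2 mod 17 = (12 * 12) mod 17 = 8
  12^3 mod 17 = (8 * 12) mod 17 = 11
  12^4 mod 17 = (11 * 12) mod 17 = 13
  12^5 mod 17 = (13 * 12) mod 17 = 3
  12^6 mod 17 = (3 * 12) mod 17 = 2
Step 2: Result = 2.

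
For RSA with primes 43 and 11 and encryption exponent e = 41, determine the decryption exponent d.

Step 1: n = 43 * 11 = 473.
Step 2: phi(n) = 42 * 10 = 420.
Step 3: Find d such that 41 * d = 1 (mod 420).
Step 4: d = 41^(-1) mod 420 = 41.
Verification: 41 * 41 = 1681 = 4 * 420 + 1.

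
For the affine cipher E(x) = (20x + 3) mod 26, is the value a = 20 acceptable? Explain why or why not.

Step 1: Compute gcd(20, 26).
Step 2: gcd(20, 26) = 2.
Since gcd = 2 != 1, 20 shares a common factor with 26, so it cannot be used.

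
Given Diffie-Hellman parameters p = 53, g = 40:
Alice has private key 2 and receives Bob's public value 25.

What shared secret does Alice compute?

Step 1: s = B^a mod p = 25^2 mod 53.
  25^1 mod 53 = 25
  25^2 mod 53 = (25 * 25) mod 53 = 42
Result: shared secret = 42.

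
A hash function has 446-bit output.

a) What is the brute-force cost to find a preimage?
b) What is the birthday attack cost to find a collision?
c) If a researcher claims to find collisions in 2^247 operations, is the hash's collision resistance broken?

Step 1: Preimage resistance requires brute-force of 2^446 operations.
Step 2: Collision resistance (birthday bound) = 2^(446/2) = 2^223.
Step 3: The claimed attack costs 2^247 operations.
Step 4: Since 2^247 >= 2^223, the claimed attack is no faster than the generic birthday attack, so this does not break collision resistance.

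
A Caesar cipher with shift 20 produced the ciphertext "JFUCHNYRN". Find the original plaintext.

Step 1: Reverse the shift by subtracting 20 from each letter position.
  J (position 9) -> position (9-20) mod 26 = 15 -> P
  F (position 5) -> position (5-20) mod 26 = 11 -> L
  U (position 20) -> position (20-20) mod 26 = 0 -> A
  C (position 2) -> position (2-20) mod 26 = 8 -> I
  H (position 7) -> position (7-20) mod 26 = 13 -> N
  N (position 13) -> position (13-20) mod 26 = 19 -> T
  Y (position 24) -> position (24-20) mod 26 = 4 -> E
  R (position 17) -> position (17-20) mod 26 = 23 -> X
  N (position 13) -> position (13-20) mod 26 = 19 -> T
Decrypted message: PLAINTEXT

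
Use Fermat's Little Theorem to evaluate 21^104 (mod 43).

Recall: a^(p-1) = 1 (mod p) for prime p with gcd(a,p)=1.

Step 1: Since 43 is prime, by Fermat's Little Theorem: 21^42 = 1 (mod 43).
Step 2: Reduce exponent: 104 mod 42 = 20.
Step 3: So 21^104 = 21^20 (mod 43).
Step 4: 21^20 mod 43 = 41.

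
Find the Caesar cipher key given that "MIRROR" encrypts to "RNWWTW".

Step 1: Compare first letters: M (position 12) -> R (position 17).
Step 2: Shift = (17 - 12) mod 26 = 5.
The shift value is 5.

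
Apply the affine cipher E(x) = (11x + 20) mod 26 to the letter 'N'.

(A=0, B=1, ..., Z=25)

Step 1: Convert 'N' to number: x = 13.
Step 2: E(13) = (11 * 13 + 20) mod 26 = 163 mod 26 = 7.
Step 3: Convert 7 back to letter: H.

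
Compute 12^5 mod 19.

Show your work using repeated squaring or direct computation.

Step 1: Compute 12^5 mod 19 step by step, reducing modulo 19 at each step.
  12^1 mod 19 = 12
  12^2 mod 19 = (12 * 12) mod 19 = 11
  12^3 mod 19 = (11 * 12) mod 19 = 18
  12^4 mod 19 = (18 * 12) mod 19 = 7
  12^5 mod 19 = (7 * 12) mod 19 = 8
Step 2: Result = 8.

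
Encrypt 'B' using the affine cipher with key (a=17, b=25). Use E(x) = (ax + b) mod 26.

Step 1: Convert 'B' to number: x = 1.
Step 2: E(1) = (17 * 1 + 25) mod 26 = 42 mod 26 = 16.
Step 3: Convert 16 back to letter: Q.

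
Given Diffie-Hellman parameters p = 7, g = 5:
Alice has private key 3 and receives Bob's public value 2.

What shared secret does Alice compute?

Step 1: s = B^a mod p = 2^3 mod 7.
  2^1 mod 7 = 2
  2^2 mod 7 = (2 * 2) mod 7 = 4
  2^3 mod 7 = (4 * 2) mod 7 = 1
Result: shared secret = 1.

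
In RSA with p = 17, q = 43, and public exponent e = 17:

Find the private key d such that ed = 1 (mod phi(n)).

Step 1: n = 17 * 43 = 731.
Step 2: phi(n) = 16 * 42 = 672.
Step 3: Find d such that 17 * d = 1 (mod 672).
Step 4: d = 17^(-1) mod 672 = 593.
Verification: 17 * 593 = 10081 = 15 * 672 + 1.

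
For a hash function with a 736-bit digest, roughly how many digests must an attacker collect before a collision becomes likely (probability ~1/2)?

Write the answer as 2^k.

Step 1: The birthday paradox gives collision probability ~50% after sqrt(2^n) = 2^(n/2) hashes.
Step 2: For 736-bit output: 2^(736/2) = 2^368.
Step 3: Approximately 2^368 hash computations needed.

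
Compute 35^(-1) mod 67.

Step 1: We need x such that 35 * x = 1 (mod 67).
Step 2: Using the extended Euclidean algorithm or trial:
  35 * 23 = 805 = 12 * 67 + 1.
Step 3: Since 805 mod 67 = 1, the inverse is x = 23.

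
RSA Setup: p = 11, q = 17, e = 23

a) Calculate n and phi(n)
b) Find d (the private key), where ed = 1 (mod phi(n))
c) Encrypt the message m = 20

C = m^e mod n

Step 1: n = 11 * 17 = 187.
Step 2: phi(n) = (11-1)(17-1) = 10 * 16 = 160.
Step 3: Find d = 23^(-1) mod 160 = 7.
  Verify: 23 * 7 = 161 = 1 (mod 160).
Step 4: C = 20^23 mod 187 = 113.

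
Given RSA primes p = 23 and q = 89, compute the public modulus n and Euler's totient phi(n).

Step 1: n = p * q = 23 * 89 = 2047.
Step 2: phi(n) = (p-1)(q-1) = 22 * 88 = 1936.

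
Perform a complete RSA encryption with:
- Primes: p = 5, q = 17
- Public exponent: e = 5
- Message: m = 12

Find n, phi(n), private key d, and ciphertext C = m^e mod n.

Step 1: n = 5 * 17 = 85.
Step 2: phi(n) = (5-1)(17-1) = 4 * 16 = 64.
Step 3: Find d = 5^(-1) mod 64 = 13.
  Verify: 5 * 13 = 65 = 1 (mod 64).
Step 4: C = 12^5 mod 85 = 37.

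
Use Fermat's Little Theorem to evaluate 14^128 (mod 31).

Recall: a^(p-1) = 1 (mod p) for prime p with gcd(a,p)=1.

Step 1: Since 31 is prime, by Fermat's Little Theorem: 14^30 = 1 (mod 31).
Step 2: Reduce exponent: 128 mod 30 = 8.
Step 3: So 14^128 = 14^8 (mod 31).
Step 4: 14^8 mod 31 = 18.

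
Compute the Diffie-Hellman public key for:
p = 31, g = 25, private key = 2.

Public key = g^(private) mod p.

Step 1: A = g^a mod p = 25^2 mod 31.
  25^1 mod 31 = 25
  25^2 mod 31 = (25 * 25) mod 31 = 5
Result: A = 5.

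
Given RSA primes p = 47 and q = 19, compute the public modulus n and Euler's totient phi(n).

Step 1: n = p * q = 47 * 19 = 893.
Step 2: phi(n) = (p-1)(q-1) = 46 * 18 = 828.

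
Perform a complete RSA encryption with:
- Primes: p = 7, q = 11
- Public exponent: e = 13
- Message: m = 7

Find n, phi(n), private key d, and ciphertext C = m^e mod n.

Step 1: n = 7 * 11 = 77.
Step 2: phi(n) = (7-1)(11-1) = 6 * 10 = 60.
Step 3: Find d = 13^(-1) mod 60 = 37.
  Verify: 13 * 37 = 481 = 1 (mod 60).
Step 4: C = 7^13 mod 77 = 35.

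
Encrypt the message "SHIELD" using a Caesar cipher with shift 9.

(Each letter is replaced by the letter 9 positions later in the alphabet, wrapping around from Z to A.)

Step 1: For each letter, shift forward by 9 positions (mod 26).
  S (position 18) -> position (18+9) mod 26 = 1 -> B
  H (position 7) -> position (7+9) mod 26 = 16 -> Q
  I (position 8) -> position (8+9) mod 26 = 17 -> R
  E (position 4) -> position (4+9) mod 26 = 13 -> N
  L (position 11) -> position (11+9) mod 26 = 20 -> U
  D (position 3) -> position (3+9) mod 26 = 12 -> M
Result: BQRNUM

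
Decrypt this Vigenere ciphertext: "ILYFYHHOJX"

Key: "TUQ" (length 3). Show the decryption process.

Step 1: Key 'TUQ' has length 3. Extended key: TUQTUQTUQT
Step 2: Decrypt each position:
  I(8) - T(19) = 15 = P
  L(11) - U(20) = 17 = R
  Y(24) - Q(16) = 8 = I
  F(5) - T(19) = 12 = M
  Y(24) - U(20) = 4 = E
  H(7) - Q(16) = 17 = R
  H(7) - T(19) = 14 = O
  O(14) - U(20) = 20 = U
  J(9) - Q(16) = 19 = T
  X(23) - T(19) = 4 = E
Plaintext: PRIMEROUTE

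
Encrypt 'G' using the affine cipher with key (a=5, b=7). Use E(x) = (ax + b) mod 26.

Step 1: Convert 'G' to number: x = 6.
Step 2: E(6) = (5 * 6 + 7) mod 26 = 37 mod 26 = 11.
Step 3: Convert 11 back to letter: L.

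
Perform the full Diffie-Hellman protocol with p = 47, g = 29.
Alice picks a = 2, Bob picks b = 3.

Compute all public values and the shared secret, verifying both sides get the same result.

Step 1: A = g^a mod p = 29^2 mod 47 = 42.
Step 2: B = g^b mod p = 29^3 mod 47 = 43.
Step 3: Alice computes s = B^a mod p = 43^2 mod 47 = 16.
Step 4: Bob computes s = A^b mod p = 42^3 mod 47 = 16.
Both sides agree: shared secret = 16.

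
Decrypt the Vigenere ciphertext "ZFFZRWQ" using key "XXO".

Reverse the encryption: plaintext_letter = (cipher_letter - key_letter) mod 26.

Step 1: Extend key: XXOXXOX
Step 2: Decrypt each letter (c - k) mod 26:
  Z(25) - X(23) = (25-23) mod 26 = 2 = C
  F(5) - X(23) = (5-23) mod 26 = 8 = I
  F(5) - O(14) = (5-14) mod 26 = 17 = R
  Z(25) - X(23) = (25-23) mod 26 = 2 = C
  R(17) - X(23) = (17-23) mod 26 = 20 = U
  W(22) - O(14) = (22-14) mod 26 = 8 = I
  Q(16) - X(23) = (16-23) mod 26 = 19 = T
Plaintext: CIRCUIT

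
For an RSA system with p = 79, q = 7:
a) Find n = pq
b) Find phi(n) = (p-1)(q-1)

Step 1: n = p * q = 79 * 7 = 553.
Step 2: phi(n) = (p-1)(q-1) = 78 * 6 = 468.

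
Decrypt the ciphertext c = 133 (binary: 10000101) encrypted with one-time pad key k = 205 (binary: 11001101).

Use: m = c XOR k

Step 1: XOR ciphertext with key:
  Ciphertext: 10000101
  Key:        11001101
  XOR:        01001000
Step 2: Plaintext = 01001000 = 72 in decimal.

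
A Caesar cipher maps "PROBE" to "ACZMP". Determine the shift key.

Step 1: Compare first letters: P (position 15) -> A (position 0).
Step 2: Shift = (0 - 15) mod 26 = 11.
The shift value is 11.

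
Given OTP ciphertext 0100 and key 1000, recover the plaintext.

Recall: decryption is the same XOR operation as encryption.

Step 1: XOR ciphertext with key:
  Ciphertext: 0100
  Key:        1000
  XOR:        1100
Step 2: Plaintext = 1100 = 12 in decimal.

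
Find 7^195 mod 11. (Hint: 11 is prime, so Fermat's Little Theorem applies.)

Step 1: Since 11 is prime, by Fermat's Little Theorem: 7^10 = 1 (mod 11).
Step 2: Reduce exponent: 195 mod 10 = 5.
Step 3: So 7^195 = 7^5 (mod 11).
Step 4: 7^5 mod 11 = 10.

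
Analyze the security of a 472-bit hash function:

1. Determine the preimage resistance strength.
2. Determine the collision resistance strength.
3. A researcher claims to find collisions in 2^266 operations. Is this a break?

Step 1: Preimage resistance requires brute-force of 2^472 operations.
Step 2: Collision resistance (birthday bound) = 2^(472/2) = 2^236.
Step 3: The claimed attack costs 2^266 operations.
Step 4: Since 2^266 >= 2^236, the claimed attack is no faster than the generic birthday attack, so this does not break collision resistance.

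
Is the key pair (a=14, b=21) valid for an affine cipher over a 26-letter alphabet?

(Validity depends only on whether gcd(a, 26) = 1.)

Step 1: Compute gcd(14, 26).
Step 2: gcd(14, 26) = 2.
Since gcd = 2 != 1, 14 shares a common factor with 26, so it cannot be used.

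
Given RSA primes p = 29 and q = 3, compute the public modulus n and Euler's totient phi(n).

Step 1: n = p * q = 29 * 3 = 87.
Step 2: phi(n) = (p-1)(q-1) = 28 * 2 = 56.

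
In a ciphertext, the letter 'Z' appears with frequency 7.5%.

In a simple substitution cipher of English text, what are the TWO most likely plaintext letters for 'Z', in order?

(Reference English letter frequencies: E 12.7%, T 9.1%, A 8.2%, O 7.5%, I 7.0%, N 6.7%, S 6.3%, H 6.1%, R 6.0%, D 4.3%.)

Step 1: Observed frequency of 'Z' is 7.5%.
Step 2: Compute distances to each reference frequency and sort:
  O (7.5%): difference = 0.0% <-- BEST
  I (7.0%): difference = 0.5% <-- RUNNER-UP
  A (8.2%): difference = 0.7%
  N (6.7%): difference = 0.8%
  S (6.3%): difference = 1.2%
Step 3: Most likely is 'O' (7.5%, diff 0.0%); second most likely is 'I' (7.0%, diff 0.5%).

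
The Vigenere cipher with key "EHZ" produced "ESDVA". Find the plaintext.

Step 1: Extend key: EHZEH
Step 2: Decrypt each letter (c - k) mod 26:
  E(4) - E(4) = (4-4) mod 26 = 0 = A
  S(18) - H(7) = (18-7) mod 26 = 11 = L
  D(3) - Z(25) = (3-25) mod 26 = 4 = E
  V(21) - E(4) = (21-4) mod 26 = 17 = R
  A(0) - H(7) = (0-7) mod 26 = 19 = T
Plaintext: ALERT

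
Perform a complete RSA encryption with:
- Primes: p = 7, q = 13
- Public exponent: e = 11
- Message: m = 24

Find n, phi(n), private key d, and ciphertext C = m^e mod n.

Step 1: n = 7 * 13 = 91.
Step 2: phi(n) = (7-1)(13-1) = 6 * 12 = 72.
Step 3: Find d = 11^(-1) mod 72 = 59.
  Verify: 11 * 59 = 649 = 1 (mod 72).
Step 4: C = 24^11 mod 91 = 19.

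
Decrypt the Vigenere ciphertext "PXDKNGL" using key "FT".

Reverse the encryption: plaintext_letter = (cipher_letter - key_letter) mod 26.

Step 1: Extend key: FTFTFTF
Step 2: Decrypt each letter (c - k) mod 26:
  P(15) - F(5) = (15-5) mod 26 = 10 = K
  X(23) - T(19) = (23-19) mod 26 = 4 = E
  D(3) - F(5) = (3-5) mod 26 = 24 = Y
  K(10) - T(19) = (10-19) mod 26 = 17 = R
  N(13) - F(5) = (13-5) mod 26 = 8 = I
  G(6) - T(19) = (6-19) mod 26 = 13 = N
  L(11) - F(5) = (11-5) mod 26 = 6 = G
Plaintext: KEYRING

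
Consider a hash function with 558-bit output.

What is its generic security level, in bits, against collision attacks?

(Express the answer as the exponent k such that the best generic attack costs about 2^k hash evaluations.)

Step 1: The hash has a 558-bit output.
Step 2: Collision resistance means it should be infeasible to find any x != y with h(x) = h(y).
By the birthday bound, a generic collision search succeeds after about sqrt(2^558) = 2^(558/2) = 2^279 evaluations.
Step 3: Security level = 279 bits.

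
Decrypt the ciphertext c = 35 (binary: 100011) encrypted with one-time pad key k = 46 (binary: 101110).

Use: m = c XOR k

Step 1: XOR ciphertext with key:
  Ciphertext: 100011
  Key:        101110
  XOR:        001101
Step 2: Plaintext = 001101 = 13 in decimal.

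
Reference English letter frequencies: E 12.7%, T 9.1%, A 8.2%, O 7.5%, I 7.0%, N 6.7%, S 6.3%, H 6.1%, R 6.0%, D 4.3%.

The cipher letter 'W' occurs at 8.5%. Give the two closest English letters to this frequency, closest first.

Step 1: Observed frequency of 'W' is 8.5%.
Step 2: Compute distances to each reference frequency and sort:
  A (8.2%): difference = 0.3% <-- BEST
  T (9.1%): difference = 0.6% <-- RUNNER-UP
  O (7.5%): difference = 1.0%
  I (7.0%): difference = 1.5%
  N (6.7%): difference = 1.8%
Step 3: Most likely is 'A' (8.2%, diff 0.3%); second most likely is 'T' (9.1%, diff 0.6%).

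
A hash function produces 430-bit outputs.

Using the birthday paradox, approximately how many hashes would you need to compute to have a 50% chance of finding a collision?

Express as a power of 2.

Step 1: The birthday paradox gives collision probability ~50% after sqrt(2^n) = 2^(n/2) hashes.
Step 2: For 430-bit output: 2^(430/2) = 2^215.
Step 3: Approximately 2^215 hash computations needed.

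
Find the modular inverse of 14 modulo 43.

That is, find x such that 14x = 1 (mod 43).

Step 1: We need x such that 14 * x = 1 (mod 43).
Step 2: Using the extended Euclidean algorithm or trial:
  14 * 40 = 560 = 13 * 43 + 1.
Step 3: Since 560 mod 43 = 1, the inverse is x = 40.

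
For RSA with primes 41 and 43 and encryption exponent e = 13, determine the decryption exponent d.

Step 1: n = 41 * 43 = 1763.
Step 2: phi(n) = 40 * 42 = 1680.
Step 3: Find d such that 13 * d = 1 (mod 1680).
Step 4: d = 13^(-1) mod 1680 = 517.
Verification: 13 * 517 = 6721 = 4 * 1680 + 1.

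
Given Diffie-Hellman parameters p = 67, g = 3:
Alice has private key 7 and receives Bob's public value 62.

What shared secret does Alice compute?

Step 1: s = B^a mod p = 62^7 mod 67.
  62^1 mod 67 = 62
  62^2 mod 67 = (62 * 62) mod 67 = 25
  62^3 mod 67 = (25 * 62) mod 67 = 9
  62^4 mod 67 = (9 * 62) mod 67 = 22
  62^5 mod 67 = (22 * 62) mod 67 = 24
  62^6 mod 67 = (24 * 62) mod 67 = 14
  62^7 mod 67 = (14 * 62) mod 67 = 64
Result: shared secret = 64.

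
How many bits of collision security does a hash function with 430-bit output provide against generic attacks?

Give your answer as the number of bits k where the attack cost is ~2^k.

Step 1: The hash has a 430-bit output.
Step 2: Collision resistance means it should be infeasible to find any x != y with h(x) = h(y).
By the birthday bound, a generic collision search succeeds after about sqrt(2^430) = 2^(430/2) = 2^215 evaluations.
Step 3: Security level = 215 bits.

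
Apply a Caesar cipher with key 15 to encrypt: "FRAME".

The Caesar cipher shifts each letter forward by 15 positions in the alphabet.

Step 1: For each letter, shift forward by 15 positions (mod 26).
  F (position 5) -> position (5+15) mod 26 = 20 -> U
  R (position 17) -> position (17+15) mod 26 = 6 -> G
  A (position 0) -> position (0+15) mod 26 = 15 -> P
  M (position 12) -> position (12+15) mod 26 = 1 -> B
  E (position 4) -> position (4+15) mod 26 = 19 -> T
Result: UGPBT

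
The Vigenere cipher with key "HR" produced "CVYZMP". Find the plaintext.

Step 1: Extend key: HRHRHR
Step 2: Decrypt each letter (c - k) mod 26:
  C(2) - H(7) = (2-7) mod 26 = 21 = V
  V(21) - R(17) = (21-17) mod 26 = 4 = E
  Y(24) - H(7) = (24-7) mod 26 = 17 = R
  Z(25) - R(17) = (25-17) mod 26 = 8 = I
  M(12) - H(7) = (12-7) mod 26 = 5 = F
  P(15) - R(17) = (15-17) mod 26 = 24 = Y
Plaintext: VERIFY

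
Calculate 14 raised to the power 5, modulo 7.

Step 1: Compute 14^5 mod 7 step by step, reducing modulo 7 at each step.
  14^1 mod 7 = 0
  14^2 mod 7 = (0 * 14) mod 7 = 0
  14^3 mod 7 = (0 * 14) mod 7 = 0
  14^4 mod 7 = (0 * 14) mod 7 = 0
  14^5 mod 7 = (0 * 14) mod 7 = 0
Step 2: Result = 0.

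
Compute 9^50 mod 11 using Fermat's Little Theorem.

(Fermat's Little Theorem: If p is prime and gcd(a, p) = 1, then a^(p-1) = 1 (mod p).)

Step 1: Since 11 is prime, by Fermat's Little Theorem: 9^10 = 1 (mod 11).
Step 2: Reduce exponent: 50 mod 10 = 0.
Step 3: So 9^50 = 9^0 (mod 11).
Step 4: 9^0 mod 11 = 1.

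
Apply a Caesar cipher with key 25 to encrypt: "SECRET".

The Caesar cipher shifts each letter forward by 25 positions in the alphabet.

Step 1: For each letter, shift forward by 25 positions (mod 26).
  S (position 18) -> position (18+25) mod 26 = 17 -> R
  E (position 4) -> position (4+25) mod 26 = 3 -> D
  C (position 2) -> position (2+25) mod 26 = 1 -> B
  R (position 17) -> position (17+25) mod 26 = 16 -> Q
  E (position 4) -> position (4+25) mod 26 = 3 -> D
  T (position 19) -> position (19+25) mod 26 = 18 -> S
Result: RDBQDS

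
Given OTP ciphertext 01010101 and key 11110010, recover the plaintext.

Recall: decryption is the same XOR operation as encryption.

Step 1: XOR ciphertext with key:
  Ciphertext: 01010101
  Key:        11110010
  XOR:        10100111
Step 2: Plaintext = 10100111 = 167 in decimal.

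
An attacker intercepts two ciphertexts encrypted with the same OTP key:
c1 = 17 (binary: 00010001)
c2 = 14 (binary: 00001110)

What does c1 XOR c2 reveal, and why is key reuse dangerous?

Step 1: c1 XOR c2 = (m1 XOR k) XOR (m2 XOR k).
Step 2: By XOR associativity/commutativity: = m1 XOR m2 XOR k XOR k = m1 XOR m2.
Step 3: 00010001 XOR 00001110 = 00011111 = 31.
Step 4: The key cancels out! An attacker learns m1 XOR m2 = 31, revealing the relationship between plaintexts.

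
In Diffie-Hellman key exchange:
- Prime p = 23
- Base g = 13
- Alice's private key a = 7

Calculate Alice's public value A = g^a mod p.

Step 1: A = g^a mod p = 13^7 mod 23.
  13^1 mod 23 = 13
  13^2 mod 23 = (13 * 13) mod 23 = 8
  13^3 mod 23 = (8 * 13) mod 23 = 12
  13^4 mod 23 = (12 * 13) mod 23 = 18
  13^5 mod 23 = (18 * 13) mod 23 = 4
  13^6 mod 23 = (4 * 13) mod 23 = 6
  13^7 mod 23 = (6 * 13) mod 23 = 9
Result: A = 9.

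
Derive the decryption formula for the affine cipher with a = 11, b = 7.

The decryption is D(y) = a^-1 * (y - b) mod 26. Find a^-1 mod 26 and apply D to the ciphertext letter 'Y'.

Step 1: Find a^-1, the modular inverse of 11 mod 26.
Step 2: We need 11 * a^-1 = 1 (mod 26).
Step 3: 11 * 19 = 209 = 8 * 26 + 1, so a^-1 = 19.
Step 4: D(y) = 19(y - 7) mod 26.
Step 5: Apply to 'Y' (y = 24): D(24) = 19 * (24 - 7) mod 26 = 19 * 17 mod 26 = 11 -> 'L'.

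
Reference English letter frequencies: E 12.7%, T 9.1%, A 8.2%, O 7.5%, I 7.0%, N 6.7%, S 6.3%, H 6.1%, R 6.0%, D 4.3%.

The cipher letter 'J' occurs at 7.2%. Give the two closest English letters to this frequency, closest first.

Step 1: Observed frequency of 'J' is 7.2%.
Step 2: Compute distances to each reference frequency and sort:
  I (7.0%): difference = 0.2% <-- BEST
  O (7.5%): difference = 0.3% <-- RUNNER-UP
  N (6.7%): difference = 0.5%
  S (6.3%): difference = 0.9%
  A (8.2%): difference = 1.0%
Step 3: Most likely is 'I' (7.0%, diff 0.2%); second most likely is 'O' (7.5%, diff 0.3%).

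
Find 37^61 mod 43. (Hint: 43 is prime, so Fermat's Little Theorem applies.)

Step 1: Since 43 is prime, by Fermat's Little Theorem: 37^42 = 1 (mod 43).
Step 2: Reduce exponent: 61 mod 42 = 19.
Step 3: So 37^61 = 37^19 (mod 43).
Step 4: 37^19 mod 43 = 37.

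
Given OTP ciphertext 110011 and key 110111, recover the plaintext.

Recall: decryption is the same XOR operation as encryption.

Step 1: XOR ciphertext with key:
  Ciphertext: 110011
  Key:        110111
  XOR:        000100
Step 2: Plaintext = 000100 = 4 in decimal.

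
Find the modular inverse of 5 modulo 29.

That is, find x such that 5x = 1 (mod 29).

Step 1: We need x such that 5 * x = 1 (mod 29).
Step 2: Using the extended Euclidean algorithm or trial:
  5 * 6 = 30 = 1 * 29 + 1.
Step 3: Since 30 mod 29 = 1, the inverse is x = 6.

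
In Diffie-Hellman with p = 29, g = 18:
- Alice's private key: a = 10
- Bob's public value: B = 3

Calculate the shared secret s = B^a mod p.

Step 1: s = B^a mod p = 3^10 mod 29.
  3^1 mod 29 = 3
  3^2 mod 29 = (3 * 3) mod 29 = 9
  3^3 mod 29 = (9 * 3) mod 29 = 27
  3^4 mod 29 = (27 * 3) mod 29 = 23
  3^5 mod 29 = (23 * 3) mod 29 = 11
  3^6 mod 29 = (11 * 3) mod 29 = 4
  3^7 mod 29 = (4 * 3) mod 29 = 12
  3^8 mod 29 = (12 * 3) mod 29 = 7
  3^9 mod 29 = (7 * 3) mod 29 = 21
  3^10 mod 29 = (21 * 3) mod 29 = 5
Result: shared secret = 5.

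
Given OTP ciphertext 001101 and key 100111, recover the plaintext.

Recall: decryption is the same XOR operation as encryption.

Step 1: XOR ciphertext with key:
  Ciphertext: 001101
  Key:        100111
  XOR:        101010
Step 2: Plaintext = 101010 = 42 in decimal.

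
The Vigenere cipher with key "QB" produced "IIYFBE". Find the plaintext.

Step 1: Extend key: QBQBQB
Step 2: Decrypt each letter (c - k) mod 26:
  I(8) - Q(16) = (8-16) mod 26 = 18 = S
  I(8) - B(1) = (8-1) mod 26 = 7 = H
  Y(24) - Q(16) = (24-16) mod 26 = 8 = I
  F(5) - B(1) = (5-1) mod 26 = 4 = E
  B(1) - Q(16) = (1-16) mod 26 = 11 = L
  E(4) - B(1) = (4-1) mod 26 = 3 = D
Plaintext: SHIELD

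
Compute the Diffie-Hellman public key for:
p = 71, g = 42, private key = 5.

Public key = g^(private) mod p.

Step 1: A = g^a mod p = 42^5 mod 71.
  42^1 mod 71 = 42
  42^2 mod 71 = (42 * 42) mod 71 = 60
  42^3 mod 71 = (60 * 42) mod 71 = 35
  42^4 mod 71 = (35 * 42) mod 71 = 50
  42^5 mod 71 = (50 * 42) mod 71 = 41
Result: A = 41.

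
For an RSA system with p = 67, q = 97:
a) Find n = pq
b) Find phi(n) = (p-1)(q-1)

Step 1: n = p * q = 67 * 97 = 6499.
Step 2: phi(n) = (p-1)(q-1) = 66 * 96 = 6336.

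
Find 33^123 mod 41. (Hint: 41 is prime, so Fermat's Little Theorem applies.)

Step 1: Since 41 is prime, by Fermat's Little Theorem: 33^40 = 1 (mod 41).
Step 2: Reduce exponent: 123 mod 40 = 3.
Step 3: So 33^123 = 33^3 (mod 41).
Step 4: 33^3 mod 41 = 21.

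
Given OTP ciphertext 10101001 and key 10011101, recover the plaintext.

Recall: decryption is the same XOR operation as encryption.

Step 1: XOR ciphertext with key:
  Ciphertext: 10101001
  Key:        10011101
  XOR:        00110100
Step 2: Plaintext = 00110100 = 52 in decimal.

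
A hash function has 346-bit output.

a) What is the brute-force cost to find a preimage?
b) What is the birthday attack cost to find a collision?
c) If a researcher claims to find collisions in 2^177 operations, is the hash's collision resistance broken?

Step 1: Preimage resistance requires brute-force of 2^346 operations.
Step 2: Collision resistance (birthday bound) = 2^(346/2) = 2^173.
Step 3: The claimed attack costs 2^177 operations.
Step 4: Since 2^177 >= 2^173, the claimed attack is no faster than the generic birthday attack, so this does not break collision resistance.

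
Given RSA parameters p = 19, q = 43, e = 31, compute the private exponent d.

Step 1: n = 19 * 43 = 817.
Step 2: phi(n) = 18 * 42 = 756.
Step 3: Find d such that 31 * d = 1 (mod 756).
Step 4: d = 31^(-1) mod 756 = 439.
Verification: 31 * 439 = 13609 = 18 * 756 + 1.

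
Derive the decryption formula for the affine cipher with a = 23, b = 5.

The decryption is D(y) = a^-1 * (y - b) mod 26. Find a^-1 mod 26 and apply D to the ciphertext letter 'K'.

Step 1: Find a^-1, the modular inverse of 23 mod 26.
Step 2: We need 23 * a^-1 = 1 (mod 26).
Step 3: 23 * 17 = 391 = 15 * 26 + 1, so a^-1 = 17.
Step 4: D(y) = 17(y - 5) mod 26.
Step 5: Apply to 'K' (y = 10): D(10) = 17 * (10 - 5) mod 26 = 17 * 5 mod 26 = 7 -> 'H'.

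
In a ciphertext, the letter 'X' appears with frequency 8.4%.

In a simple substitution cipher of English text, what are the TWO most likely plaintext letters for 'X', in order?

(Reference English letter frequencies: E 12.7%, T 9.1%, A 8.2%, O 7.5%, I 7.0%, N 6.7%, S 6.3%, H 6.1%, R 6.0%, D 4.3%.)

Step 1: Observed frequency of 'X' is 8.4%.
Step 2: Compute distances to each reference frequency and sort:
  A (8.2%): difference = 0.2% <-- BEST
  T (9.1%): difference = 0.7% <-- RUNNER-UP
  O (7.5%): difference = 0.9%
  I (7.0%): difference = 1.4%
  N (6.7%): difference = 1.7%
Step 3: Most likely is 'A' (8.2%, diff 0.2%); second most likely is 'T' (9.1%, diff 0.7%).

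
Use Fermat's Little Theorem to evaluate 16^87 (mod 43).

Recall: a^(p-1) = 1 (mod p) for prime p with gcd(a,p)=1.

Step 1: Since 43 is prime, by Fermat's Little Theorem: 16^42 = 1 (mod 43).
Step 2: Reduce exponent: 87 mod 42 = 3.
Step 3: So 16^87 = 16^3 (mod 43).
Step 4: 16^3 mod 43 = 11.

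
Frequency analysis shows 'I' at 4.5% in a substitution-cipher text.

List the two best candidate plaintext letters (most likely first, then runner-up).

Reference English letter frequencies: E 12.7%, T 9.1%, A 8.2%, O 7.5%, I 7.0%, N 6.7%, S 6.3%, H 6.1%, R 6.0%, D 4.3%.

Step 1: Observed frequency of 'I' is 4.5%.
Step 2: Compute distances to each reference frequency and sort:
  D (4.3%): difference = 0.2% <-- BEST
  R (6.0%): difference = 1.5% <-- RUNNER-UP
  H (6.1%): difference = 1.6%
  S (6.3%): difference = 1.8%
  N (6.7%): difference = 2.2%
Step 3: Most likely is 'D' (4.3%, diff 0.2%); second most likely is 'R' (6.0%, diff 1.5%).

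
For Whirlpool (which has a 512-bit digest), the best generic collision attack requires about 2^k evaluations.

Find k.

Step 1: The hash has a 512-bit output.
Step 2: Collision resistance means it should be infeasible to find any x != y with h(x) = h(y).
By the birthday bound, a generic collision search succeeds after about sqrt(2^512) = 2^(512/2) = 2^256 evaluations.
Step 3: Security level = 256 bits.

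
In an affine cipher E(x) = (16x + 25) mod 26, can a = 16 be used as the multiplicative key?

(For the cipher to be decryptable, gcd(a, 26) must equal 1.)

Step 1: Compute gcd(16, 26).
Step 2: gcd(16, 26) = 2.
Since gcd = 2 != 1, 16 shares a common factor with 26, so it cannot be used.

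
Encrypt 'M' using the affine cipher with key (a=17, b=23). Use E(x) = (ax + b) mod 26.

Step 1: Convert 'M' to number: x = 12.
Step 2: E(12) = (17 * 12 + 23) mod 26 = 227 mod 26 = 19.
Step 3: Convert 19 back to letter: T.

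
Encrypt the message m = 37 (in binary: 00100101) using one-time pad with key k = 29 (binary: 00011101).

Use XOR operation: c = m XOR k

Step 1: Write out the XOR operation bit by bit:
  Message: 00100101
  Key:     00011101
  XOR:     00111000
Step 2: Convert to decimal: 00111000 = 56.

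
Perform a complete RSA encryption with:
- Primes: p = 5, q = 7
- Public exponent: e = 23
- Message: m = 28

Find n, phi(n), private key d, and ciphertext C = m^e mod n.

Step 1: n = 5 * 7 = 35.
Step 2: phi(n) = (5-1)(7-1) = 4 * 6 = 24.
Step 3: Find d = 23^(-1) mod 24 = 23.
  Verify: 23 * 23 = 529 = 1 (mod 24).
Step 4: C = 28^23 mod 35 = 7.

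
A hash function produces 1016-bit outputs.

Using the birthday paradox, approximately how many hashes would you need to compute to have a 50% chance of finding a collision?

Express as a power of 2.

Step 1: The birthday paradox gives collision probability ~50% after sqrt(2^n) = 2^(n/2) hashes.
Step 2: For 1016-bit output: 2^(1016/2) = 2^508.
Step 3: Approximately 2^508 hash computations needed.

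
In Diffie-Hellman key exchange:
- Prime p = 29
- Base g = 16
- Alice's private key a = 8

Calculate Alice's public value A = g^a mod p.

Step 1: A = g^a mod p = 16^8 mod 29.
  16^1 mod 29 = 16
  16^2 mod 29 = (16 * 16) mod 29 = 24
  16^3 mod 29 = (24 * 16) mod 29 = 7
  16^4 mod 29 = (7 * 16) mod 29 = 25
  16^5 mod 29 = (25 * 16) mod 29 = 23
  16^6 mod 29 = (23 * 16) mod 29 = 20
  16^7 mod 29 = (20 * 16) mod 29 = 1
  16^8 mod 29 = (1 * 16) mod 29 = 16
Result: A = 16.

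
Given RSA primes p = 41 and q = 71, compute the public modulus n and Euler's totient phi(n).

Step 1: n = p * q = 41 * 71 = 2911.
Step 2: phi(n) = (p-1)(q-1) = 40 * 70 = 2800.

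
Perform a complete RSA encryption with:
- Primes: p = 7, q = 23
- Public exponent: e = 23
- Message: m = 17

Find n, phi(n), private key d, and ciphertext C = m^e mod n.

Step 1: n = 7 * 23 = 161.
Step 2: phi(n) = (7-1)(23-1) = 6 * 22 = 132.
Step 3: Find d = 23^(-1) mod 132 = 23.
  Verify: 23 * 23 = 529 = 1 (mod 132).
Step 4: C = 17^23 mod 161 = 40.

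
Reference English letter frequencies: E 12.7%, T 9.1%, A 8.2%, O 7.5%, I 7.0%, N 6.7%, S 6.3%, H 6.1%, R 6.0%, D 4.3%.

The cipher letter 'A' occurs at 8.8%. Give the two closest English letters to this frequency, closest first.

Step 1: Observed frequency of 'A' is 8.8%.
Step 2: Compute distances to each reference frequency and sort:
  T (9.1%): difference = 0.3% <-- BEST
  A (8.2%): difference = 0.6% <-- RUNNER-UP
  O (7.5%): difference = 1.3%
  I (7.0%): difference = 1.8%
  N (6.7%): difference = 2.1%
Step 3: Most likely is 'T' (9.1%, diff 0.3%); second most likely is 'A' (8.2%, diff 0.6%).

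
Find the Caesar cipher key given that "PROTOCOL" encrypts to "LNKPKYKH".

Step 1: Compare first letters: P (position 15) -> L (position 11).
Step 2: Shift = (11 - 15) mod 26 = 22.
The shift value is 22.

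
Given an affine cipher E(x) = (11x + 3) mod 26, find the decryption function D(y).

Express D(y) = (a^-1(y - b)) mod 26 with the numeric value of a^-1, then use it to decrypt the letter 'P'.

Step 1: Find a^-1, the modular inverse of 11 mod 26.
Step 2: We need 11 * a^-1 = 1 (mod 26).
Step 3: 11 * 19 = 209 = 8 * 26 + 1, so a^-1 = 19.
Step 4: D(y) = 19(y - 3) mod 26.
Step 5: Apply to 'P' (y = 15): D(15) = 19 * (15 - 3) mod 26 = 19 * 12 mod 26 = 20 -> 'U'.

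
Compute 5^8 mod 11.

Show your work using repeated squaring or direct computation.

Step 1: Compute 5^8 mod 11 step by step, reducing modulo 11 at each step.
  5^1 mod 11 = 5
  5^2 mod 11 = (5 * 5) mod 11 = 3
  5^3 mod 11 = (3 * 5) mod 11 = 4
  5^4 mod 11 = (4 * 5) mod 11 = 9
  5^5 mod 11 = (9 * 5) mod 11 = 1
  5^6 mod 11 = (1 * 5) mod 11 = 5
  5^7 mod 11 = (5 * 5) mod 11 = 3
  5^8 mod 11 = (3 * 5) mod 11 = 4
Step 2: Result = 4.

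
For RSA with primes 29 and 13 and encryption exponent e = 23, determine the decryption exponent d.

Step 1: n = 29 * 13 = 377.
Step 2: phi(n) = 28 * 12 = 336.
Step 3: Find d such that 23 * d = 1 (mod 336).
Step 4: d = 23^(-1) mod 336 = 263.
Verification: 23 * 263 = 6049 = 18 * 336 + 1.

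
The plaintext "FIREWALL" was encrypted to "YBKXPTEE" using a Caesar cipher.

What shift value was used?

Step 1: Compare first letters: F (position 5) -> Y (position 24).
Step 2: Shift = (24 - 5) mod 26 = 19.
The shift value is 19.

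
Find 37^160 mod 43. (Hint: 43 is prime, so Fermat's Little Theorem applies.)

Step 1: Since 43 is prime, by Fermat's Little Theorem: 37^42 = 1 (mod 43).
Step 2: Reduce exponent: 160 mod 42 = 34.
Step 3: So 37^160 = 37^34 (mod 43).
Step 4: 37^34 mod 43 = 6.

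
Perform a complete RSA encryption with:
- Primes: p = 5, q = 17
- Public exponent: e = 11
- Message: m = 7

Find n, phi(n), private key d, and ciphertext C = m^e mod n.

Step 1: n = 5 * 17 = 85.
Step 2: phi(n) = (5-1)(17-1) = 4 * 16 = 64.
Step 3: Find d = 11^(-1) mod 64 = 35.
  Verify: 11 * 35 = 385 = 1 (mod 64).
Step 4: C = 7^11 mod 85 = 48.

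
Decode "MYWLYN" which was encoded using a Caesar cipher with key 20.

Step 1: Reverse the shift by subtracting 20 from each letter position.
  M (position 12) -> position (12-20) mod 26 = 18 -> S
  Y (position 24) -> position (24-20) mod 26 = 4 -> E
  W (position 22) -> position (22-20) mod 26 = 2 -> C
  L (position 11) -> position (11-20) mod 26 = 17 -> R
  Y (position 24) -> position (24-20) mod 26 = 4 -> E
  N (position 13) -> position (13-20) mod 26 = 19 -> T
Decrypted message: SECRET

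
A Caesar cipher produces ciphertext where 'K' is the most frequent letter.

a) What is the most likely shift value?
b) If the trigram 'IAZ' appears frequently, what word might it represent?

Step 1: In English, 'E' is the most frequent letter (12.7%).
Step 2: The most frequent ciphertext letter is 'K' (position 10).
Step 3: Shift = (10 - 4) mod 26 = 6.
Step 4: Decrypt 'IAZ' by shifting back 6:
  I -> C
  A -> U
  Z -> T
Step 5: 'IAZ' decrypts to 'CUT'.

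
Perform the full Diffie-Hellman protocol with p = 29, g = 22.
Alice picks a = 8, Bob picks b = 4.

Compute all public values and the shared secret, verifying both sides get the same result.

Step 1: A = g^a mod p = 22^8 mod 29 = 7.
Step 2: B = g^b mod p = 22^4 mod 29 = 23.
Step 3: Alice computes s = B^a mod p = 23^8 mod 29 = 23.
Step 4: Bob computes s = A^b mod p = 7^4 mod 29 = 23.
Both sides agree: shared secret = 23.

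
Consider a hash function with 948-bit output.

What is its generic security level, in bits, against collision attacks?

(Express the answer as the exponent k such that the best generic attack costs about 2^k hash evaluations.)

Step 1: The hash has a 948-bit output.
Step 2: Collision resistance means it should be infeasible to find any x != y with h(x) = h(y).
By the birthday bound, a generic collision search succeeds after about sqrt(2^948) = 2^(948/2) = 2^474 evaluations.
Step 3: Security level = 474 bits.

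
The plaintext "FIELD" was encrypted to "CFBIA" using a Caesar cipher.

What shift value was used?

Step 1: Compare first letters: F (position 5) -> C (position 2).
Step 2: Shift = (2 - 5) mod 26 = 23.
The shift value is 23.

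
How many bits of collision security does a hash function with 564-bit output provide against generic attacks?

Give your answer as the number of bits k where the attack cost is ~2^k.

Step 1: The hash has a 564-bit output.
Step 2: Collision resistance means it should be infeasible to find any x != y with h(x) = h(y).
By the birthday bound, a generic collision search succeeds after about sqrt(2^564) = 2^(564/2) = 2^282 evaluations.
Step 3: Security level = 282 bits.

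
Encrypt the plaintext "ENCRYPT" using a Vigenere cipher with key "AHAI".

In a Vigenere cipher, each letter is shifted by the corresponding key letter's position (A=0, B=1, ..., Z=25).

Step 1: Repeat key to match plaintext length:
  Plaintext: ENCRYPT
  Key:       AHAIAHA
Step 2: Encrypt each letter:
  E(4) + A(0) = (4+0) mod 26 = 4 = E
  N(13) + H(7) = (13+7) mod 26 = 20 = U
  C(2) + A(0) = (2+0) mod 26 = 2 = C
  R(17) + I(8) = (17+8) mod 26 = 25 = Z
  Y(24) + A(0) = (24+0) mod 26 = 24 = Y
  P(15) + H(7) = (15+7) mod 26 = 22 = W
  T(19) + A(0) = (19+0) mod 26 = 19 = T
Ciphertext: EUCZYWT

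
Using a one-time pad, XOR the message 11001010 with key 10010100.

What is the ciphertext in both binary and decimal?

Step 1: Write out the XOR operation bit by bit:
  Message: 11001010
  Key:     10010100
  XOR:     01011110
Step 2: Convert to decimal: 01011110 = 94.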